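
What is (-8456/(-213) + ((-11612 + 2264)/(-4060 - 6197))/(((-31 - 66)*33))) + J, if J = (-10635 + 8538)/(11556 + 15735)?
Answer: 25461822779663/642611707023 ≈ 39.622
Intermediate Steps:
J = -699/9097 (J = -2097/27291 = -2097*1/27291 = -699/9097 ≈ -0.076838)
(-8456/(-213) + ((-11612 + 2264)/(-4060 - 6197))/(((-31 - 66)*33))) + J = (-8456/(-213) + ((-11612 + 2264)/(-4060 - 6197))/(((-31 - 66)*33))) - 699/9097 = (-8456*(-1/213) + (-9348/(-10257))/((-97*33))) - 699/9097 = (8456/213 - 9348*(-1/10257)/(-3201)) - 699/9097 = (8456/213 + (3116/3419)*(-1/3201)) - 699/9097 = (8456/213 - 3116/10944219) - 699/9097 = 30847884052/777039549 - 699/9097 = 25461822779663/642611707023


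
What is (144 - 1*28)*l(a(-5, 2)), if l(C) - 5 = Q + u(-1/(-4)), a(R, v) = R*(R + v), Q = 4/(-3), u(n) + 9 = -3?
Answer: -2900/3 ≈ -966.67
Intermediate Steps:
u(n) = -12 (u(n) = -9 - 3 = -12)
Q = -4/3 (Q = 4*(-⅓) = -4/3 ≈ -1.3333)
l(C) = -25/3 (l(C) = 5 + (-4/3 - 12) = 5 - 40/3 = -25/3)
(144 - 1*28)*l(a(-5, 2)) = (144 - 1*28)*(-25/3) = (144 - 28)*(-25/3) = 116*(-25/3) = -2900/3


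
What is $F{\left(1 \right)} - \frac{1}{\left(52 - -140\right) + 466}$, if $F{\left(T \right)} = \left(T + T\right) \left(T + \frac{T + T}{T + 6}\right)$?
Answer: $\frac{1691}{658} \approx 2.5699$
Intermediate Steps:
$F{\left(T \right)} = 2 T \left(T + \frac{2 T}{6 + T}\right)$
$F{\left(1 \right)} - \frac{1}{\left(52 - -140\right) + 466} = \frac{2 \cdot 1^{2} \left(8 + 1\right)}{6 + 1} - \frac{1}{\left(52 - -140\right) + 466} = 2 \cdot 1 \cdot \frac{1}{7} \cdot 9 - \frac{1}{\left(52 + 140\right) + 466} = 2 \cdot 1 \cdot \frac{1}{7} \cdot 9 - \frac{1}{192 + 466} = \frac{18}{7} - \frac{1}{658} = \frac{1691}{658}$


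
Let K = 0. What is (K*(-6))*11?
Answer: 0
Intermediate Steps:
(K*(-6))*11 = (0*(-6))*11 = 0*11 = 0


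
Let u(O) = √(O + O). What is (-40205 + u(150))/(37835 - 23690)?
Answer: -8041/2829 + 2*√3/2829 ≈ -2.8411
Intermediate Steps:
u(O) = √2*√O (u(O) = √(2*O) = √2*√O)
(-40205 + u(150))/(37835 - 23690) = (-40205 + √2*√150)/(37835 - 23690) = (-40205 + √2*(5*√6))/14145 = (-40205 + 10*√3)*(1/14145) = -8041/2829 + 2*√3/2829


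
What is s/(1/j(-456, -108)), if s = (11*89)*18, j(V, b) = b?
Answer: -1903176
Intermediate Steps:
s = 17622 (s = 979*18 = 17622)
s/(1/j(-456, -108)) = 17622/(1/(-108)) = 17622/(-1/108) = 17622*(-108) = -1903176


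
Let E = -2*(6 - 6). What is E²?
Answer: 0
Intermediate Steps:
E = 0 (E = -2*0 = 0)
E² = 0² = 0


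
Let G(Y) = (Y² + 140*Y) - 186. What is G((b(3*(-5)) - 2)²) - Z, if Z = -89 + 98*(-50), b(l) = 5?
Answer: 6144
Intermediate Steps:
G(Y) = -186 + Y² + 140*Y
Z = -4989 (Z = -89 - 4900 = -4989)
G((b(3*(-5)) - 2)²) - Z = (-186 + ((5 - 2)²)² + 140*(5 - 2)²) - 1*(-4989) = (-186 + (3²)² + 140*3²) + 4989 = (-186 + 9² + 140*9) + 4989 = (-186 + 81 + 1260) + 4989 = 1155 + 4989 = 6144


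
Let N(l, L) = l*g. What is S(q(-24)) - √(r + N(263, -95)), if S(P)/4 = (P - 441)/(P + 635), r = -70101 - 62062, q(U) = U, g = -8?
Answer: -1860/611 - I*√134267 ≈ -3.0442 - 366.42*I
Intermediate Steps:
N(l, L) = -8*l (N(l, L) = l*(-8) = -8*l)
r = -132163
S(P) = 4*(-441 + P)/(635 + P) (S(P) = 4*((P - 441)/(P + 635)) = 4*((-441 + P)/(635 + P)) = 4*(-441 + P)/(635 + P))
S(q(-24)) - √(r + N(263, -95)) = 4*(-441 - 24)/(635 - 24) - √(-132163 - 8*263) = 4*(-465)/611 - √(-132163 - 2104) = 4*(1/611)*(-465) - √(-134267) = -1860/611 - I*√134267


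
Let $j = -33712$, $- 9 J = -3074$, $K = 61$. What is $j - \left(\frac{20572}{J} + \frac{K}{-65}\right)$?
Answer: $- \frac{3373920913}{99905} \approx -33771.0$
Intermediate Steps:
$J = \frac{3074}{9}$ ($J = \left(- \frac{1}{9}\right) \left(-3074\right) = \frac{3074}{9} \approx 341.56$)
$j - \left(\frac{20572}{J} + \frac{K}{-65}\right) = -33712 - \left(\frac{20572}{\frac{3074}{9}} + \frac{61}{-65}\right) = -33712 - \left(20572 \cdot \frac{9}{3074} + 61 \left(- \frac{1}{65}\right)\right) = -33712 - \left(\frac{92574}{1537} - \frac{61}{65}\right) = -33712 - \frac{5923553}{99905} = - \frac{3373920913}{99905}$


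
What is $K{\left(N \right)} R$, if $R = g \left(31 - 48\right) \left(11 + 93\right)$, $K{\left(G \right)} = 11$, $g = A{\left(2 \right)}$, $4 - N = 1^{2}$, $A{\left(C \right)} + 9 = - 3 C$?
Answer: $291720$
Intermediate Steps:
$A{\left(C \right)} = -9 - 3 C$
$N = 3$ ($N = 4 - 1^{2} = 4 - 1 = 3$)
$g = -15$ ($g = -9 - 6 = -15$)
$R = 26520$ ($R = - 15 \left(31 - 48\right) \left(11 + 93\right) = - 15 \left(\left(-17\right) 104\right) = \left(-15\right) \left(-1768\right) = 26520$)
$K{\left(N \right)} R = 11 \cdot 26520 = 291720$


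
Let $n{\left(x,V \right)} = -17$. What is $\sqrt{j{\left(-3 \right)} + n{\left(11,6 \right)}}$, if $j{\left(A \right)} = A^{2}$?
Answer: $2 i \sqrt{2} \approx 2.8284 i$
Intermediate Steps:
$\sqrt{j{\left(-3 \right)} + n{\left(11,6 \right)}} = \sqrt{\left(-3\right)^{2} - 17} = \sqrt{9 - 17} = \sqrt{-8} = 2 i \sqrt{2}$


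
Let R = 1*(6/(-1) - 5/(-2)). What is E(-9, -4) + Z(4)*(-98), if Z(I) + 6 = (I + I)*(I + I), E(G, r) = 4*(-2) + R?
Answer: -11391/2 ≈ -5695.5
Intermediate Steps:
R = -7/2 (R = 1*(6*(-1) - 5*(-½)) = 1*(-6 + 5/2) = 1*(-7/2) = -7/2 ≈ -3.5000)
E(G, r) = -23/2 (E(G, r) = 4*(-2) - 7/2 = -8 - 7/2 = -23/2)
Z(I) = -6 + 4*I² (Z(I) = -6 + (I + I)*(I + I) = -6 + (2*I)*(2*I) = -6 + 4*I²)
E(-9, -4) + Z(4)*(-98) = -23/2 + (-6 + 4*4²)*(-98) = -23/2 + (-6 + 4*16)*(-98) = -23/2 + (-6 + 64)*(-98) = -23/2 + 58*(-98) = -23/2 - 5684 = -11391/2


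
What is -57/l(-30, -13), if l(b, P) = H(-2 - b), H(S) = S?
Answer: -57/28 ≈ -2.0357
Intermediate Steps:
l(b, P) = -2 - b
-57/l(-30, -13) = -57/(-2 - 1*(-30)) = -57/(-2 + 30) = -57/28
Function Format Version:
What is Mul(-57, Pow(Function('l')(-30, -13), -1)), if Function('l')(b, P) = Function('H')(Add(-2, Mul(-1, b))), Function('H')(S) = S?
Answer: Rational(-57, 28) ≈ -2.0357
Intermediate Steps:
Function('l')(b, P) = Add(-2, Mul(-1, b))
Mul(-57, Pow(Function('l')(-30, -13), -1)) = Mul(-57, Pow(Add(-2, Mul(-1, -30)), -1)) = Mul(-57, Pow(Add(-2, 30), -1)) = Mul(-57, Pow(28, -1)) = Mul(-57, Rational(1, 28)) = Rational(-57, 28)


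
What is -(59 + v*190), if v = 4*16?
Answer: -12219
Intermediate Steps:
v = 64
-(59 + v*190) = -(59 + 64*190) = -(59 + 12160) = -1*12219 = -12219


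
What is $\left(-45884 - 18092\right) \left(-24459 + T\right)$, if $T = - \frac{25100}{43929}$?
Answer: $\frac{68741221075736}{43929} \approx 1.5648 \cdot 10^{9}$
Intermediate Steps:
$T = - \frac{25100}{43929}$ ($T = \left(-25100\right) \frac{1}{43929} = - \frac{25100}{43929} \approx -0.57138$)
$\left(-45884 - 18092\right) \left(-24459 + T\right) = \left(-45884 - 18092\right) \left(-24459 - \frac{25100}{43929}\right) = \left(-63976\right) \left(- \frac{1074484511}{43929}\right) = \frac{68741221075736}{43929}$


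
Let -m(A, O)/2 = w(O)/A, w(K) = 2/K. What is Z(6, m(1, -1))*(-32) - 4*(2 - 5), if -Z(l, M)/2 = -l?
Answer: -372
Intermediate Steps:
m(A, O) = -4/(A*O) (m(A, O) = -2*2/O/A = -4/(A*O))
Z(l, M) = 2*l (Z(l, M) = -(-2)*l = 2*l)
Z(6, m(1, -1))*(-32) - 4*(2 - 5) = (2*6)*(-32) - 4*(2 - 5) = 12*(-32) - 4*(-3) = -384 + 12 = -372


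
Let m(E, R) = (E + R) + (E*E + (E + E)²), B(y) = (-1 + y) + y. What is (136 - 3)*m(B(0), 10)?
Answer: 1862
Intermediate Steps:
B(y) = -1 + 2*y
m(E, R) = E + R + 5*E² (m(E, R) = (E + R) + (E² + (2*E)²) = (E + R) + (E² + 4*E²) = (E + R) + 5*E² = E + R + 5*E²)
(136 - 3)*m(B(0), 10) = (136 - 3)*((-1 + 2*0) + 10 + 5*(-1 + 2*0)²) = 133*((-1 + 0) + 10 + 5*(-1 + 0)²) = 133*(-1 + 10 + 5*(-1)²) = 133*(-1 + 10 + 5*1) = 133*(-1 + 10 + 5) = 133*14 = 1862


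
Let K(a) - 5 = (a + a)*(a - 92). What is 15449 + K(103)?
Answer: 17720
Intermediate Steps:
K(a) = 5 + 2*a*(-92 + a) (K(a) = 5 + (a + a)*(a - 92) = 5 + (2*a)*(-92 + a) = 5 + 2*a*(-92 + a))
15449 + K(103) = 15449 + (5 - 184*103 + 2*103²) = 15449 + (5 - 18952 + 2*10609) = 15449 + (5 - 18952 + 21218) = 15449 + 2271 = 17720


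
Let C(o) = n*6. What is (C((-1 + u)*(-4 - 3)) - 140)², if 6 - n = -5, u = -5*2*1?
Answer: 5476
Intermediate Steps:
u = -10 (u = -10*1 = -10)
n = 11 (n = 6 - 1*(-5) = 6 + 5 = 11)
C(o) = 66 (C(o) = 11*6 = 66)
(C((-1 + u)*(-4 - 3)) - 140)² = (66 - 140)² = (-74)² = 5476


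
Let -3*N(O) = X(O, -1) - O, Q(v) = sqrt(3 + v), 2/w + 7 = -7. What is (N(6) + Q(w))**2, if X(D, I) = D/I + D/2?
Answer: 83/7 + 12*sqrt(35)/7 ≈ 21.999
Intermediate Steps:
w = -1/7 (w = 2/(-7 - 7) = 2/(-14) = 2*(-1/14) = -1/7 ≈ -0.14286)
X(D, I) = D/2 + D/I (X(D, I) = D/I + D*(1/2) = D/I + D/2 = D/2 + D/I)
N(O) = O/2 (N(O) = -((O/2 + O/(-1)) - O)/3 = -((O/2 + O*(-1)) - O)/3 = -((O/2 - O) - O)/3 = -(-O/2 - O)/3 = -(-1)*O/2 = O/2)
(N(6) + Q(w))**2 = ((1/2)*6 + sqrt(3 - 1/7))**2 = (3 + sqrt(20/7))**2 = (3 + 2*sqrt(35)/7)**2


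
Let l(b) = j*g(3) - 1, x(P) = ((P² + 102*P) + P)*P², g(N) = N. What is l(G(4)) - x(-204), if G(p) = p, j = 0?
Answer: -857456065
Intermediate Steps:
x(P) = P²*(P² + 103*P) (x(P) = (P² + 103*P)*P² = P²*(P² + 103*P))
l(b) = -1 (l(b) = 0*3 - 1 = 0 - 1 = -1)
l(G(4)) - x(-204) = -1 - (-204)³*(103 - 204) = -1 - (-8489664)*(-101) = -1 - 1*857456064 = -1 - 857456064 = -857456065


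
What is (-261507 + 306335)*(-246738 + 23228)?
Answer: -10019506280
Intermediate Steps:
(-261507 + 306335)*(-246738 + 23228) = 44828*(-223510) = -10019506280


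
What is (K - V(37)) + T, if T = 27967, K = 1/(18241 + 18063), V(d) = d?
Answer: 1013970721/36304 ≈ 27930.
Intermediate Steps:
K = 1/36304 ≈ 2.7545e-5
(K - V(37)) + T = (1/36304 - 1*37) + 27967 = (1/36304 - 37) + 27967 = -1343247/36304 + 27967 = 1013970721/36304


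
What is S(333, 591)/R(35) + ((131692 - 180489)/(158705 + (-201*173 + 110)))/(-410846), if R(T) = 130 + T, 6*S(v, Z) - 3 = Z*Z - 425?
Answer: 8889304030241509/25226268968340 ≈ 352.38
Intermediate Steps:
S(v, Z) = -211/3 + Z**2/6 (S(v, Z) = 1/2 + (Z*Z - 425)/6 = 1/2 + (Z**2 - 425)/6 = 1/2 + (-425 + Z**2)/6 = 1/2 + (-425/6 + Z**2/6) = -211/3 + Z**2/6)
S(333, 591)/R(35) + ((131692 - 180489)/(158705 + (-201*173 + 110)))/(-410846) = (-211/3 + (1/6)*591**2)/(130 + 35) + ((131692 - 180489)/(158705 + (-201*173 + 110)))/(-410846) = (-211/3 + (1/6)*349281)/165 - 48797/(158705 + (-34773 + 110))*(-1/410846) = (-211/3 + 116427/2)*(1/165) - 48797/(158705 - 34663)*(-1/410846) = (348859/6)*(1/165) - 48797/124042*(-1/410846) = 348859/990 - 48797*1/124042*(-1/410846) = 348859/990 - 48797/124042*(-1/410846) = 348859/990 + 48797/50962159532 = 8889304030241509/25226268968340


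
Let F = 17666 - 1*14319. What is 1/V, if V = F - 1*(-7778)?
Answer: 1/11125 ≈ 8.9888e-5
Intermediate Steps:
F = 3347 (F = 17666 - 14319 = 3347)
V = 11125 (V = 3347 - 1*(-7778) = 3347 + 7778 = 11125)
1/V = 1/11125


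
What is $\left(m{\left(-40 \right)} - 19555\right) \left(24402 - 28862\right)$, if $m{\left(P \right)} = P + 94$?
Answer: $86974460$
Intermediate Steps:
$m{\left(P \right)} = 94 + P$
$\left(m{\left(-40 \right)} - 19555\right) \left(24402 - 28862\right) = \left(\left(94 - 40\right) - 19555\right) \left(24402 - 28862\right) = \left(54 - 19555\right) \left(-4460\right) = \left(-19501\right) \left(-4460\right) = 86974460$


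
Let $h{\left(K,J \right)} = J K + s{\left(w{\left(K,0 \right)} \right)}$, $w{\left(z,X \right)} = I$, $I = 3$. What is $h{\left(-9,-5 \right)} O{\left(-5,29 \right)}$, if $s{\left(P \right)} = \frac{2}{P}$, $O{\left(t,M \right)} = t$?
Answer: $- \frac{685}{3} \approx -228.33$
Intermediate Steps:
$w{\left(z,X \right)} = 3$
$h{\left(K,J \right)} = \frac{2}{3} + J K$ ($h{\left(K,J \right)} = J K + \frac{2}{3} = \frac{2}{3} + J K$)
$h{\left(-9,-5 \right)} O{\left(-5,29 \right)} = \left(\frac{2}{3} - -45\right) \left(-5\right) = \left(\frac{2}{3} + 45\right) \left(-5\right) = \frac{137}{3} \left(-5\right) = - \frac{685}{3}$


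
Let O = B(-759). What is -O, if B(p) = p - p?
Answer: 0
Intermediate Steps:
B(p) = 0
O = 0
-O = -1*0 = 0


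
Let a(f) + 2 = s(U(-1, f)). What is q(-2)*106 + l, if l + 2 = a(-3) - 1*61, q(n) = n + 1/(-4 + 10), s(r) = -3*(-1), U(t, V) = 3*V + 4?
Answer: -769/3 ≈ -256.33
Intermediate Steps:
U(t, V) = 4 + 3*V
s(r) = 3
a(f) = 1 (a(f) = -2 + 3 = 1)
q(n) = ⅙ + n (q(n) = n + 1/6 = n + ⅙ = ⅙ + n)
l = -62 (l = -2 + (1 - 1*61) = -2 + (1 - 61) = -2 - 60 = -62)
q(-2)*106 + l = (⅙ - 2)*106 - 62 = -11/6*106 - 62 = -583/3 - 62 = -769/3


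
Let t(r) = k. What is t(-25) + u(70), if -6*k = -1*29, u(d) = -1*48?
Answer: -259/6 ≈ -43.167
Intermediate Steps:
u(d) = -48
k = 29/6 (k = -(-1)*29/6 = -⅙*(-29) = 29/6 ≈ 4.8333)
t(r) = 29/6
t(-25) + u(70) = 29/6 - 48 = -259/6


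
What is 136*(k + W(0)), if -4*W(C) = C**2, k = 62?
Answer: 8432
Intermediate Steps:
W(C) = -C**2/4
136*(k + W(0)) = 136*(62 - 1/4*0**2) = 136*(62 - 1/4*0) = 136*(62 + 0) = 136*62 = 8432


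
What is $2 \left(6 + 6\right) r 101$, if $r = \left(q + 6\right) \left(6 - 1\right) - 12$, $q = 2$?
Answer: $67872$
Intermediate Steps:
$r = 28$ ($r = \left(2 + 6\right) \left(6 - 1\right) - 12 = 8 \cdot 5 - 12 = 40 - 12 = 28$)
$2 \left(6 + 6\right) r 101 = 2 \left(6 + 6\right) 28 \cdot 101 = 2 \cdot 12 \cdot 28 \cdot 101 = 24 \cdot 28 \cdot 101 = 672 \cdot 101 = 67872$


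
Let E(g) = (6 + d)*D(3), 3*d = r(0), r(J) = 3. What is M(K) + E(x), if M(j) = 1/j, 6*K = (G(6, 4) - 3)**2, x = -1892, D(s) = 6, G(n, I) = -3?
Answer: 253/6 ≈ 42.167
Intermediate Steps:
d = 1 (d = (1/3)*3 = 1)
E(g) = 42 (E(g) = (6 + 1)*6 = 7*6 = 42)
K = 6 (K = (-3 - 3)**2/6 = (1/6)*(-6)**2 = (1/6)*36 = 6)
M(K) + E(x) = 1/6 + 42 = 253/6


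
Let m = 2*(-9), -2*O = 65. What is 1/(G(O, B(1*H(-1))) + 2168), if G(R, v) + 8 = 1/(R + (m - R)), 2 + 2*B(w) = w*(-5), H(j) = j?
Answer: 18/38879 ≈ 0.00046297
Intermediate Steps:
O = -65/2 (O = -1/2*65 = -65/2 ≈ -32.500)
m = -18
B(w) = -1 - 5*w/2 (B(w) = -1 + (w*(-5))/2 = -1 + (-5*w)/2 = -1 - 5*w/2)
G(R, v) = -145/18 (G(R, v) = -8 + 1/(R + (-18 - R)) = -8 + 1/(-18) = -8 - 1/18 = -145/18)
1/(G(O, B(1*H(-1))) + 2168) = 1/(-145/18 + 2168) = 1/(38879/18) = 18/38879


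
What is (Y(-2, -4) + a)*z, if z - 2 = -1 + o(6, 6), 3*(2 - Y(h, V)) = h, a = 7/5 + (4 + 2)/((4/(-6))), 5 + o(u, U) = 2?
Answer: 148/15 ≈ 9.8667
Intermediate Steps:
o(u, U) = -3 (o(u, U) = -5 + 2 = -3)
a = -38/5 (a = 7*(⅕) + 6/((4*(-⅙))) = 7/5 + 6/(-⅔) = 7/5 + 6*(-3/2) = 7/5 - 9 = -38/5 ≈ -7.6000)
Y(h, V) = 2 - h/3
z = -2 (z = 2 + (-1 - 3) = 2 - 4 = -2)
(Y(-2, -4) + a)*z = ((2 - ⅓*(-2)) - 38/5)*(-2) = ((2 + ⅔) - 38/5)*(-2) = (8/3 - 38/5)*(-2) = -74/15*(-2) = 148/15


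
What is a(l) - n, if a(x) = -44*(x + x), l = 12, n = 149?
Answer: -1205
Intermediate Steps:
a(x) = -88*x
a(l) - n = -88*12 - 1*149 = -1056 - 149 = -1205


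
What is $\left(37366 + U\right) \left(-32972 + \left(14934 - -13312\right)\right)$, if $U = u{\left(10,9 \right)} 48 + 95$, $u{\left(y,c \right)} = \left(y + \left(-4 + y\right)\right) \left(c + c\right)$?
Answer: $-242372910$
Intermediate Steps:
$u{\left(y,c \right)} = 2 c \left(-4 + 2 y\right)$ ($u{\left(y,c \right)} = \left(-4 + 2 y\right) 2 c = 2 c \left(-4 + 2 y\right)$)
$U = 13919$ ($U = 4 \cdot 9 \left(-2 + 10\right) 48 + 95 = 4 \cdot 9 \cdot 8 \cdot 48 + 95 = 288 \cdot 48 + 95 = 13824 + 95 = 13919$)
$\left(37366 + U\right) \left(-32972 + \left(14934 - -13312\right)\right) = \left(37366 + 13919\right) \left(-32972 + \left(14934 - -13312\right)\right) = 51285 \left(-32972 + \left(14934 + 13312\right)\right) = 51285 \left(-32972 + 28246\right) = 51285 \left(-4726\right) = -242372910$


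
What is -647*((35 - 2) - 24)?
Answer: -5823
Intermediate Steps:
-647*((35 - 2) - 24) = -647*(33 - 24) = -647*9 = -5823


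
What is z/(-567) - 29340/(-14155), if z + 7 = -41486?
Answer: 40264613/535059 ≈ 75.253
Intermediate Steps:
z = -41493 (z = -7 - 41486 = -41493)
z/(-567) - 29340/(-14155) = -41493/(-567) - 29340/(-14155) = -41493*(-1/567) - 29340*(-1/14155) = 13831/189 + 5868/2831 = 40264613/535059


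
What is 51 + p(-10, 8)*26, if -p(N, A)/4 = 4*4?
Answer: -1613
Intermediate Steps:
p(N, A) = -64 (p(N, A) = -16*4 = -4*16 = -64)
51 + p(-10, 8)*26 = 51 - 64*26 = 51 - 1664 = -1613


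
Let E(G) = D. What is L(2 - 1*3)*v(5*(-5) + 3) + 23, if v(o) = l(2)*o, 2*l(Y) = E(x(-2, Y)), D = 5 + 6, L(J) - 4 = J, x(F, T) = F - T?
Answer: -340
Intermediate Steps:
L(J) = 4 + J
D = 11
E(G) = 11
l(Y) = 11/2 (l(Y) = (1/2)*11 = 11/2)
v(o) = 11*o/2
L(2 - 1*3)*v(5*(-5) + 3) + 23 = (4 + (2 - 1*3))*(11*(5*(-5) + 3)/2) + 23 = (4 + (2 - 3))*(11*(-25 + 3)/2) + 23 = (4 - 1)*((11/2)*(-22)) + 23 = 3*(-121) + 23 = -363 + 23 = -340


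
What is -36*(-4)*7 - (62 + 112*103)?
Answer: -10590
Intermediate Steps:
-36*(-4)*7 - (62 + 112*103) = -6*(-24)*7 - (62 + 11536) = 144*7 - 1*11598 = 1008 - 11598 = -10590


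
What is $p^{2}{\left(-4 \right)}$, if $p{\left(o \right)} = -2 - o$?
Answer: $4$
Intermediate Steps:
$p^{2}{\left(-4 \right)} = \left(-2 - -4\right)^{2} = \left(-2 + 4\right)^{2} = 2^{2} = 4$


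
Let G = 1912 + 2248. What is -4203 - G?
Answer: -8363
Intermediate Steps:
G = 4160
-4203 - G = -4203 - 1*4160 = -4203 - 4160 = -8363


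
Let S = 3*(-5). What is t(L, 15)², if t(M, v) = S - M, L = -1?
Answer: 196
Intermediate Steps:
S = -15
t(M, v) = -15 - M
t(L, 15)² = (-15 - 1*(-1))² = (-15 + 1)² = (-14)² = 196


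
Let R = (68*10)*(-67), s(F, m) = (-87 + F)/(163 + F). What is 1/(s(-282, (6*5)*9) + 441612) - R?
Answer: 2394278095439/52552197 ≈ 45560.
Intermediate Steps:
s(F, m) = (-87 + F)/(163 + F)
R = -45560 (R = 680*(-67) = -45560)
1/(s(-282, (6*5)*9) + 441612) - R = 1/((-87 - 282)/(163 - 282) + 441612) - 1*(-45560) = 1/(-369/(-119) + 441612) + 45560 = 1/(-1/119*(-369) + 441612) + 45560 = 1/(369/119 + 441612) + 45560 = 1/(52552197/119) + 45560 = 119/52552197 + 45560 = 2394278095439/52552197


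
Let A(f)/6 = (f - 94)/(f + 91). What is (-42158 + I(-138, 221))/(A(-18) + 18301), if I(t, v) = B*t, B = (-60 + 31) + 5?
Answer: -2835758/1335301 ≈ -2.1237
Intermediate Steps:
A(f) = 6*(-94 + f)/(91 + f) (A(f) = 6*((f - 94)/(f + 91)) = 6*((-94 + f)/(91 + f)) = 6*(-94 + f)/(91 + f))
B = -24 (B = -29 + 5 = -24)
I(t, v) = -24*t
(-42158 + I(-138, 221))/(A(-18) + 18301) = (-42158 - 24*(-138))/(6*(-94 - 18)/(91 - 18) + 18301) = (-42158 + 3312)/(6*(-112)/73 + 18301) = -38846/(6*(1/73)*(-112) + 18301) = -38846/(-672/73 + 18301) = -38846/1335301/73 = -38846*73/1335301 = -2835758/1335301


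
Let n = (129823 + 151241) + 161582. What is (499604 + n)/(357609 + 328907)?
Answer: 471125/343258 ≈ 1.3725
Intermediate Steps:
n = 442646 (n = 281064 + 161582 = 442646)
(499604 + n)/(357609 + 328907) = (499604 + 442646)/(357609 + 328907) = 942250/686516 = 942250*(1/686516) = 471125/343258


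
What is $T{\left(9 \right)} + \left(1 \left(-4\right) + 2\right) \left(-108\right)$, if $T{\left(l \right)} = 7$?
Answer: $223$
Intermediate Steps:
$T{\left(9 \right)} + \left(1 \left(-4\right) + 2\right) \left(-108\right) = 7 + \left(1 \left(-4\right) + 2\right) \left(-108\right) = 7 + \left(-4 + 2\right) \left(-108\right) = 7 - -216 = 7 + 216 = 223$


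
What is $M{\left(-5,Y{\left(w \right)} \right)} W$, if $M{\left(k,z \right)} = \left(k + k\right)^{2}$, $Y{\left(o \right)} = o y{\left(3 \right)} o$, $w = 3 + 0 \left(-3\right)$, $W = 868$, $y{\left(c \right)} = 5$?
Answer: $86800$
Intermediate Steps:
$w = 3$ ($w = 3 + 0 = 3$)
$Y{\left(o \right)} = 5 o^{2}$ ($Y{\left(o \right)} = o 5 o = 5 o o = 5 o^{2}$)
$M{\left(k,z \right)} = 4 k^{2}$ ($M{\left(k,z \right)} = \left(2 k\right)^{2} = 4 k^{2}$)
$M{\left(-5,Y{\left(w \right)} \right)} W = 4 \left(-5\right)^{2} \cdot 868 = 4 \cdot 25 \cdot 868 = 100 \cdot 868 = 86800$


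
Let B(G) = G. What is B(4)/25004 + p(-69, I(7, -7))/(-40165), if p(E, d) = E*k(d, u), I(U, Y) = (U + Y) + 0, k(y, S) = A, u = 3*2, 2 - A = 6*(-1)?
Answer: 3490717/251071415 ≈ 0.013903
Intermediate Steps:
A = 8 (A = 2 - 6*(-1) = 2 - 1*(-6) = 2 + 6 = 8)
u = 6
k(y, S) = 8
I(U, Y) = U + Y
p(E, d) = 8*E (p(E, d) = E*8 = 8*E)
B(4)/25004 + p(-69, I(7, -7))/(-40165) = 4/25004 + (8*(-69))/(-40165) = 4*(1/25004) - 552*(-1/40165) = 1/6251 + 552/40165 = 3490717/251071415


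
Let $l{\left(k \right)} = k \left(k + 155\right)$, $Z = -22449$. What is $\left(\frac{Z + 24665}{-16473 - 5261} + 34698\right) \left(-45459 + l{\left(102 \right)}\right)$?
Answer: $- \frac{7256559306210}{10867} \approx -6.6776 \cdot 10^{8}$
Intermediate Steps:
$l{\left(k \right)} = k \left(155 + k\right)$
$\left(\frac{Z + 24665}{-16473 - 5261} + 34698\right) \left(-45459 + l{\left(102 \right)}\right) = \left(\frac{-22449 + 24665}{-16473 - 5261} + 34698\right) \left(-45459 + 102 \left(155 + 102\right)\right) = \left(\frac{2216}{-21734} + 34698\right) \left(-45459 + 102 \cdot 257\right) = \left(2216 \left(- \frac{1}{21734}\right) + 34698\right) \left(-45459 + 26214\right) = \left(- \frac{1108}{10867} + 34698\right) \left(-19245\right) = \frac{377062058}{10867} \left(-19245\right) = - \frac{7256559306210}{10867}$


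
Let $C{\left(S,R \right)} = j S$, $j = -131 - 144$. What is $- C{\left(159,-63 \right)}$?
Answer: $43725$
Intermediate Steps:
$j = -275$ ($j = -131 - 144 = -275$)
$C{\left(S,R \right)} = - 275 S$
$- C{\left(159,-63 \right)} = - \left(-275\right) 159 = \left(-1\right) \left(-43725\right) = 43725$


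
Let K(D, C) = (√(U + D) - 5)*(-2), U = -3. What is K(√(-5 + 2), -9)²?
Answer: 4*(5 - √(-3 + I*√3))² ≈ 68.731 - 64.983*I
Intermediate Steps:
K(D, C) = 10 - 2*√(-3 + D) (K(D, C) = (√(-3 + D) - 5)*(-2) = (-5 + √(-3 + D))*(-2) = 10 - 2*√(-3 + D))
K(√(-5 + 2), -9)² = (10 - 2*√(-3 + √(-5 + 2)))² = (10 - 2*√(-3 + √(-3)))² = (10 - 2*√(-3 + I*√3))²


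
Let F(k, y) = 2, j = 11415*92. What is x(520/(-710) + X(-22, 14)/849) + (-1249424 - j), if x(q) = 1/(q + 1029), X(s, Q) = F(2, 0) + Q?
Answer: -142538835944437/61984079 ≈ -2.2996e+6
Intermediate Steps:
j = 1050180
X(s, Q) = 2 + Q
x(q) = 1/(1029 + q)
x(520/(-710) + X(-22, 14)/849) + (-1249424 - j) = 1/(1029 + (520/(-710) + (2 + 14)/849)) + (-1249424 - 1*1050180) = 1/(1029 + (520*(-1/710) + 16*(1/849))) + (-1249424 - 1050180) = 1/(1029 + (-52/71 + 16/849)) - 2299604 = 1/(1029 - 43012/60279) - 2299604 = 1/(61984079/60279) - 2299604 = 60279/61984079 - 2299604 = -142538835944437/61984079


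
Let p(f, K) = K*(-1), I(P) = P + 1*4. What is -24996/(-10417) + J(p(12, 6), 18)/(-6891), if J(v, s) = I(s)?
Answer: 172018262/71783547 ≈ 2.3963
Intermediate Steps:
I(P) = 4 + P (I(P) = P + 4 = 4 + P)
p(f, K) = -K
J(v, s) = 4 + s
-24996/(-10417) + J(p(12, 6), 18)/(-6891) = -24996/(-10417) + (4 + 18)/(-6891) = -24996*(-1/10417) + 22*(-1/6891) = 24996/10417 - 22/6891 = 172018262/71783547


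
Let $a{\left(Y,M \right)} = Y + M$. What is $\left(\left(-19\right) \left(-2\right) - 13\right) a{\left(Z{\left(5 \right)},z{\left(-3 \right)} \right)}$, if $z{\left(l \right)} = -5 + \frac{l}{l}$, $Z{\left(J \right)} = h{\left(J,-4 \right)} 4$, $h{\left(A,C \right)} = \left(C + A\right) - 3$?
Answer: $-300$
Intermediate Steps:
$h{\left(A,C \right)} = -3 + A + C$ ($h{\left(A,C \right)} = \left(A + C\right) - 3 = -3 + A + C$)
$Z{\left(J \right)} = -28 + 4 J$ ($Z{\left(J \right)} = \left(-3 + J - 4\right) 4 = \left(-7 + J\right) 4 = -28 + 4 J$)
$z{\left(l \right)} = -4$ ($z{\left(l \right)} = -5 + 1 = -4$)
$a{\left(Y,M \right)} = M + Y$
$\left(\left(-19\right) \left(-2\right) - 13\right) a{\left(Z{\left(5 \right)},z{\left(-3 \right)} \right)} = \left(\left(-19\right) \left(-2\right) - 13\right) \left(-4 + \left(-28 + 4 \cdot 5\right)\right) = \left(38 - 13\right) \left(-4 + \left(-28 + 20\right)\right) = 25 \left(-4 - 8\right) = 25 \left(-12\right) = -300$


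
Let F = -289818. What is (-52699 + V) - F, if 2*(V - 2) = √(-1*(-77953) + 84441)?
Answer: 237121 + √162394/2 ≈ 2.3732e+5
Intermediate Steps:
V = 2 + √162394/2 (V = 2 + √(-1*(-77953) + 84441)/2 = 2 + √(77953 + 84441)/2 = 2 + √162394/2 ≈ 203.49)
(-52699 + V) - F = (-52699 + (2 + √162394/2)) - 1*(-289818) = (-52697 + √162394/2) + 289818 = 237121 + √162394/2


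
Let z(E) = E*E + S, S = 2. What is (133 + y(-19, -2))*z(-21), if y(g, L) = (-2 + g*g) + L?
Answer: 217070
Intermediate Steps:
z(E) = 2 + E² (z(E) = E*E + 2 = E² + 2 = 2 + E²)
y(g, L) = -2 + L + g² (y(g, L) = (-2 + g²) + L = -2 + L + g²)
(133 + y(-19, -2))*z(-21) = (133 + (-2 - 2 + (-19)²))*(2 + (-21)²) = (133 + (-2 - 2 + 361))*(2 + 441) = (133 + 357)*443 = 490*443 = 217070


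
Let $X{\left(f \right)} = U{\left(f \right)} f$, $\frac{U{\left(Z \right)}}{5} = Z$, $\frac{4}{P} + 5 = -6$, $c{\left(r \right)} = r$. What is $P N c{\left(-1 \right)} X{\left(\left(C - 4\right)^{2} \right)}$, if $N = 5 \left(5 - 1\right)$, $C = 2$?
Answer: $\frac{6400}{11} \approx 581.82$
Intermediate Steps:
$N = 20$ ($N = 5 \cdot 4 = 20$)
$P = - \frac{4}{11}$ ($P = \frac{4}{-5 - 6} = \frac{4}{-11} = 4 \left(- \frac{1}{11}\right) = - \frac{4}{11} \approx -0.36364$)
$U{\left(Z \right)} = 5 Z$
$X{\left(f \right)} = 5 f^{2}$ ($X{\left(f \right)} = 5 f f = 5 f^{2}$)
$P N c{\left(-1 \right)} X{\left(\left(C - 4\right)^{2} \right)} = \left(- \frac{4}{11}\right) 20 \left(- 5 \left(\left(2 - 4\right)^{2}\right)^{2}\right) = - \frac{80 \left(- 5 \left(\left(-2\right)^{2}\right)^{2}\right)}{11} = - \frac{80 \left(- 5 \cdot 4^{2}\right)}{11} = - \frac{80 \left(- 5 \cdot 16\right)}{11} = - \frac{80 \left(\left(-1\right) 80\right)}{11} = \left(- \frac{80}{11}\right) \left(-80\right) = \frac{6400}{11}$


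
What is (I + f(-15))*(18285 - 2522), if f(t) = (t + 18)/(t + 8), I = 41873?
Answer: 4620261404/7 ≈ 6.6004e+8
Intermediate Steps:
f(t) = (18 + t)/(8 + t)
(I + f(-15))*(18285 - 2522) = (41873 + (18 - 15)/(8 - 15))*(18285 - 2522) = (41873 + 3/(-7))*15763 = (41873 - ⅐*3)*15763 = (41873 - 3/7)*15763 = (293108/7)*15763 = 4620261404/7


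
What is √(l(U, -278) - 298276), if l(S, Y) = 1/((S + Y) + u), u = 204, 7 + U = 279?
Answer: I*√1299290234/66 ≈ 546.15*I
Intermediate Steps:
U = 272 (U = -7 + 279 = 272)
l(S, Y) = 1/(204 + S + Y) (l(S, Y) = 1/((S + Y) + 204) = 1/(204 + S + Y))
√(l(U, -278) - 298276) = √(1/(204 + 272 - 278) - 298276) = √(1/198 - 298276) = √(-59058647/198) = I*√1299290234/66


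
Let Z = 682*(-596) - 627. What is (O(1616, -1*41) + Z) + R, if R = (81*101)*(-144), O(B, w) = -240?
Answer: -1585403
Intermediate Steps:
Z = -407099 (Z = -406472 - 627 = -407099)
R = -1178064 (R = 8181*(-144) = -1178064)
(O(1616, -1*41) + Z) + R = (-240 - 407099) - 1178064 = -407339 - 1178064 = -1585403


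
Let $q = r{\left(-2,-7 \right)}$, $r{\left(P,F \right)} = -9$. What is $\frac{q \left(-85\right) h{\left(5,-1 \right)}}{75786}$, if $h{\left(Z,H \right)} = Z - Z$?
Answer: $0$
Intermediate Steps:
$q = -9$
$h{\left(Z,H \right)} = 0$
$\frac{q \left(-85\right) h{\left(5,-1 \right)}}{75786} = \frac{\left(-9\right) \left(-85\right) 0}{75786} = 765 \cdot 0 \cdot \frac{1}{75786} = 0 \cdot \frac{1}{75786} = 0$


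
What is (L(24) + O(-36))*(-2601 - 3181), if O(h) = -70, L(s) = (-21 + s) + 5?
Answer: 358484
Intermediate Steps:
L(s) = -16 + s
(L(24) + O(-36))*(-2601 - 3181) = ((-16 + 24) - 70)*(-2601 - 3181) = (8 - 70)*(-5782) = -62*(-5782) = 358484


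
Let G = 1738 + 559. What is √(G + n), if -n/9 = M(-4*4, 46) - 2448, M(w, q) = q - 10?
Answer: √24005 ≈ 154.94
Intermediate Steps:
M(w, q) = -10 + q
G = 2297
n = 21708 (n = -9*((-10 + 46) - 2448) = -9*(36 - 2448) = -9*(-2412) = 21708)
√(G + n) = √(2297 + 21708) = √24005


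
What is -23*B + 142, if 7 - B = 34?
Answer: 763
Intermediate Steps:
B = -27 (B = 7 - 1*34 = 7 - 34 = -27)
-23*B + 142 = -23*(-27) + 142 = 621 + 142 = 763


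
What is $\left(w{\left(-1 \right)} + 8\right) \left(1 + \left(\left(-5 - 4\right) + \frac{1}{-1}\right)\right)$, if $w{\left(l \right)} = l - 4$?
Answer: $-27$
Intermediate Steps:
$w{\left(l \right)} = -4 + l$ ($w{\left(l \right)} = l - 4 = -4 + l$)
$\left(w{\left(-1 \right)} + 8\right) \left(1 + \left(\left(-5 - 4\right) + \frac{1}{-1}\right)\right) = \left(\left(-4 - 1\right) + 8\right) \left(1 + \left(\left(-5 - 4\right) + \frac{1}{-1}\right)\right) = \left(-5 + 8\right) \left(1 - 10\right) = 3 \left(1 - 10\right) = 3 \left(-9\right) = -27$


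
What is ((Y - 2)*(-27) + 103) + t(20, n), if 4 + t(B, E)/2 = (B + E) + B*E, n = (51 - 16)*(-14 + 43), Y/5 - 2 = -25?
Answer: 45924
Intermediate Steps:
Y = -115 (Y = 10 + 5*(-25) = 10 - 125 = -115)
n = 1015 (n = 35*29 = 1015)
t(B, E) = -8 + 2*B + 2*E + 2*B*E (t(B, E) = -8 + 2*((B + E) + B*E) = -8 + 2*(B + E + B*E) = -8 + (2*B + 2*E + 2*B*E) = -8 + 2*B + 2*E + 2*B*E)
((Y - 2)*(-27) + 103) + t(20, n) = ((-115 - 2)*(-27) + 103) + (-8 + 2*20 + 2*1015 + 2*20*1015) = (-117*(-27) + 103) + (-8 + 40 + 2030 + 40600) = (3159 + 103) + 42662 = 3262 + 42662 = 45924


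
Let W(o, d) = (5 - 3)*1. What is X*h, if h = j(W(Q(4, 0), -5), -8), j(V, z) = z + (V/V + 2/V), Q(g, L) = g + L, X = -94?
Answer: 564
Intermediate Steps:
Q(g, L) = L + g
W(o, d) = 2 (W(o, d) = 2*1 = 2)
j(V, z) = 1 + z + 2/V (j(V, z) = z + (1 + 2/V) = 1 + z + 2/V)
h = -6 (h = 1 - 8 + 2/2 = 1 - 8 + 2*(½) = 1 - 8 + 1 = -6)
X*h = -94*(-6) = 564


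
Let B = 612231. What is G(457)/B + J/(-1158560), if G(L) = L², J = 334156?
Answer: 9345858851/177326586840 ≈ 0.052704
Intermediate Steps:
G(457)/B + J/(-1158560) = 457²/612231 + 334156/(-1158560) = 208849*(1/612231) + 334156*(-1/1158560) = 208849/612231 - 83539/289640 = 9345858851/177326586840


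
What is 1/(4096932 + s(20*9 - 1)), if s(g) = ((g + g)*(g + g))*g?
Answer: 1/27038288 ≈ 3.6985e-8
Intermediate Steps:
s(g) = 4*g³ (s(g) = ((2*g)*(2*g))*g = (4*g²)*g = 4*g³)
1/(4096932 + s(20*9 - 1)) = 1/(4096932 + 4*(20*9 - 1)³) = 1/(4096932 + 4*(180 - 1)³) = 1/(4096932 + 4*179³) = 1/(4096932 + 4*5735339) = 1/(4096932 + 22941356) = 1/27038288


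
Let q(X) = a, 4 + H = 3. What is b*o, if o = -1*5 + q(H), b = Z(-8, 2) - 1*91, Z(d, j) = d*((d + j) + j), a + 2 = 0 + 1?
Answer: 354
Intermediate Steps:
H = -1 (H = -4 + 3 = -1)
a = -1 (a = -2 + (0 + 1) = -2 + 1 = -1)
Z(d, j) = d*(d + 2*j)
q(X) = -1
b = -59 (b = -8*(-8 + 2*2) - 1*91 = -8*(-8 + 4) - 91 = -8*(-4) - 91 = 32 - 91 = -59)
o = -6 (o = -1*5 - 1 = -5 - 1 = -6)
b*o = -59*(-6) = 354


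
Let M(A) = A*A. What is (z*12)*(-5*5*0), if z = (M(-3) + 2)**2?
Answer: 0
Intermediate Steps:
M(A) = A**2
z = 121 (z = ((-3)**2 + 2)**2 = (9 + 2)**2 = 11**2 = 121)
(z*12)*(-5*5*0) = (121*12)*(-5*5*0) = 1452*(-25*0) = 1452*0 = 0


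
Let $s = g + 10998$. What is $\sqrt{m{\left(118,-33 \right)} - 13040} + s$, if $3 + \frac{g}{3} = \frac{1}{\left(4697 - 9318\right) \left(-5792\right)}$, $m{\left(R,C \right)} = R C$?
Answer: $\frac{294118738851}{26764832} + i \sqrt{16934} \approx 10989.0 + 130.13 i$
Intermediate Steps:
$m{\left(R,C \right)} = C R$
$g = - \frac{240883485}{26764832}$ ($g = -9 + 3 \frac{1}{\left(4697 - 9318\right) \left(-5792\right)} = -9 + 3 \frac{1}{-4621} \left(- \frac{1}{5792}\right) = -9 + 3 \left(\left(- \frac{1}{4621}\right) \left(- \frac{1}{5792}\right)\right) = -9 + 3 \cdot \frac{1}{26764832} = -9 + \frac{3}{26764832} = - \frac{240883485}{26764832} \approx -9.0$)
$s = \frac{294118738851}{26764832}$ ($s = - \frac{240883485}{26764832} + 10998 = \frac{294118738851}{26764832} \approx 10989.0$)
$\sqrt{m{\left(118,-33 \right)} - 13040} + s = \sqrt{\left(-33\right) 118 - 13040} + \frac{294118738851}{26764832} = \sqrt{-3894 - 13040} + \frac{294118738851}{26764832} = \sqrt{-16934} + \frac{294118738851}{26764832} = i \sqrt{16934} + \frac{294118738851}{26764832} = \frac{294118738851}{26764832} + i \sqrt{16934}$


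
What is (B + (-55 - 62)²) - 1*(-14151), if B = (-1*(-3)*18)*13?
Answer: 28542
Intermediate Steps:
B = 702 (B = (3*18)*13 = 54*13 = 702)
(B + (-55 - 62)²) - 1*(-14151) = (702 + (-55 - 62)²) - 1*(-14151) = (702 + (-117)²) + 14151 = (702 + 13689) + 14151 = 14391 + 14151 = 28542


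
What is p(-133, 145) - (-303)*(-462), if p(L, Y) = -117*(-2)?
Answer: -139752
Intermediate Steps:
p(L, Y) = 234
p(-133, 145) - (-303)*(-462) = 234 - (-303)*(-462) = 234 - 1*139986 = 234 - 139986 = -139752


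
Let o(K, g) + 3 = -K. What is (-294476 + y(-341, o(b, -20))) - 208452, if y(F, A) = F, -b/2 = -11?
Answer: -503269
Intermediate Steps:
b = 22 (b = -2*(-11) = 22)
o(K, g) = -3 - K
(-294476 + y(-341, o(b, -20))) - 208452 = (-294476 - 341) - 208452 = -294817 - 208452 = -503269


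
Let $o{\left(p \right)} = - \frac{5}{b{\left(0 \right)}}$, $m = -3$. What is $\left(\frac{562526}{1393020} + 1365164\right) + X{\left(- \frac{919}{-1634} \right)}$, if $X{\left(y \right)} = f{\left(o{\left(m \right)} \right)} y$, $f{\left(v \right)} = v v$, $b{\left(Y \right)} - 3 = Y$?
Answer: $\frac{388422938670688}{284524335} \approx 1.3652 \cdot 10^{6}$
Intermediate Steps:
$b{\left(Y \right)} = 3 + Y$
$o{\left(p \right)} = - \frac{5}{3}$ ($o{\left(p \right)} = - \frac{5}{3 + 0} = - \frac{5}{3}$)
$f{\left(v \right)} = v^{2}$
$X{\left(y \right)} = \frac{25 y}{9}$ ($X{\left(y \right)} = \left(- \frac{5}{3}\right)^{2} y = \frac{25 y}{9}$)
$\left(\frac{562526}{1393020} + 1365164\right) + X{\left(- \frac{919}{-1634} \right)} = \left(\frac{562526}{1393020} + 1365164\right) + \frac{25 \left(- \frac{919}{-1634}\right)}{9} = \left(562526 \cdot \frac{1}{1393020} + 1365164\right) + \frac{25 \left(\left(-919\right) \left(- \frac{1}{1634}\right)\right)}{9} = \left(\frac{281263}{696510} + 1365164\right) + \frac{25}{9} \cdot \frac{919}{1634} = \frac{950850658903}{696510} + \frac{22975}{14706} = \frac{388422938670688}{284524335}$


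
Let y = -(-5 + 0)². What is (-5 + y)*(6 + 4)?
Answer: -300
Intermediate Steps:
y = -25 (y = -1*(-5)² = -1*25 = -25)
(-5 + y)*(6 + 4) = (-5 - 25)*(6 + 4) = -30*10 = -300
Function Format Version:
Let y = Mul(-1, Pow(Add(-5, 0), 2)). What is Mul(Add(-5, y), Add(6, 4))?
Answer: -300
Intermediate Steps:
y = -25 (y = Mul(-1, Pow(-5, 2)) = Mul(-1, 25) = -25)
Mul(Add(-5, y), Add(6, 4)) = Mul(Add(-5, -25), Add(6, 4)) = Mul(-30, 10) = -300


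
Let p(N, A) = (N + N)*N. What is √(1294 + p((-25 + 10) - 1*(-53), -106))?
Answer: √4182 ≈ 64.668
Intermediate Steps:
p(N, A) = 2*N² (p(N, A) = (2*N)*N = 2*N²)
√(1294 + p((-25 + 10) - 1*(-53), -106)) = √(1294 + 2*((-25 + 10) - 1*(-53))²) = √(1294 + 2*(-15 + 53)²) = √(1294 + 2*38²) = √(1294 + 2*1444) = √(1294 + 2888) = √4182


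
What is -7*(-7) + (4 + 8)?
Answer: 61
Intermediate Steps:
-7*(-7) + (4 + 8) = 49 + 12 = 61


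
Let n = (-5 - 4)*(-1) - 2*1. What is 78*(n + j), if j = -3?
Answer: 312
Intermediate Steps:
n = 7 (n = -9*(-1) - 2 = 9 - 2 = 7)
78*(n + j) = 78*(7 - 3) = 78*4 = 312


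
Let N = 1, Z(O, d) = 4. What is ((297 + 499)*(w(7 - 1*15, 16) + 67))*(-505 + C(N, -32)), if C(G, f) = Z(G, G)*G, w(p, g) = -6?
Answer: -24326556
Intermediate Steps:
C(G, f) = 4*G
((297 + 499)*(w(7 - 1*15, 16) + 67))*(-505 + C(N, -32)) = ((297 + 499)*(-6 + 67))*(-505 + 4*1) = (796*61)*(-505 + 4) = 48556*(-501) = -24326556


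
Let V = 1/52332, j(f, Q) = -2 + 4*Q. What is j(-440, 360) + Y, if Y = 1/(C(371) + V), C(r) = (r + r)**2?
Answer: 41431821780394/28812115249 ≈ 1438.0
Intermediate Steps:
V = 1/52332 ≈ 1.9109e-5
C(r) = 4*r**2 (C(r) = (2*r)**2 = 4*r**2)
Y = 52332/28812115249 (Y = 1/(4*371**2 + 1/52332) = 1/(4*137641 + 1/52332) = 1/(550564 + 1/52332) = 1/(28812115249/52332) = 52332/28812115249 ≈ 1.8163e-6)
j(-440, 360) + Y = (-2 + 4*360) + 52332/28812115249 = (-2 + 1440) + 52332/28812115249 = 1438 + 52332/28812115249 = 41431821780394/28812115249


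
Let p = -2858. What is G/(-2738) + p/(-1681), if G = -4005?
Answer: 14557609/4602578 ≈ 3.1629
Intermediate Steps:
G/(-2738) + p/(-1681) = -4005/(-2738) - 2858/(-1681) = -4005*(-1/2738) - 2858*(-1/1681) = 4005/2738 + 2858/1681 = 14557609/4602578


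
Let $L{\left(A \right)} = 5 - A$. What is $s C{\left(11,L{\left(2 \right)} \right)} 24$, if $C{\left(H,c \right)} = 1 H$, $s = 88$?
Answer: $23232$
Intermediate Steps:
$C{\left(H,c \right)} = H$
$s C{\left(11,L{\left(2 \right)} \right)} 24 = 88 \cdot 11 \cdot 24 = 968 \cdot 24 = 23232$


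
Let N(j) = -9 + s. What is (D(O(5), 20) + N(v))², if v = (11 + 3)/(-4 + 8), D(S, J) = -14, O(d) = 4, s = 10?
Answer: 169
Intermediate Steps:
v = 7/2 (v = 14/4 = 14*(¼) = 7/2 ≈ 3.5000)
N(j) = 1 (N(j) = -9 + 10 = 1)
(D(O(5), 20) + N(v))² = (-14 + 1)² = (-13)² = 169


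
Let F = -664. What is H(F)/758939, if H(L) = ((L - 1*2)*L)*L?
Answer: -293636736/758939 ≈ -386.90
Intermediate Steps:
H(L) = L**2*(-2 + L) (H(L) = ((L - 2)*L)*L = ((-2 + L)*L)*L = (L*(-2 + L))*L = L**2*(-2 + L))
H(F)/758939 = ((-664)**2*(-2 - 664))/758939 = (440896*(-666))*(1/758939) = -293636736*1/758939 = -293636736/758939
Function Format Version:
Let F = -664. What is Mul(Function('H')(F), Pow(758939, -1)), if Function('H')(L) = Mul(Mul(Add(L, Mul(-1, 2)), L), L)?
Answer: Rational(-293636736, 758939) ≈ -386.90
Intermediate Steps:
Function('H')(L) = Mul(Pow(L, 2), Add(-2, L)) (Function('H')(L) = Mul(Mul(Add(L, -2), L), L) = Mul(Mul(Add(-2, L), L), L) = Mul(Mul(L, Add(-2, L)), L) = Mul(Pow(L, 2), Add(-2, L)))
Mul(Function('H')(F), Pow(758939, -1)) = Mul(Mul(Pow(-664, 2), Add(-2, -664)), Pow(758939, -1)) = Mul(Mul(440896, -666), Rational(1, 758939)) = Mul(-293636736, Rational(1, 758939)) = Rational(-293636736, 758939)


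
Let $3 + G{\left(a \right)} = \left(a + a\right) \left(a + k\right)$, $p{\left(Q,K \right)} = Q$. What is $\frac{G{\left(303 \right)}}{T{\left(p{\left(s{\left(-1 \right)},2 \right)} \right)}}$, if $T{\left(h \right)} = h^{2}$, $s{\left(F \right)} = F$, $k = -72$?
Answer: $139983$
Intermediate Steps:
$G{\left(a \right)} = -3 + 2 a \left(-72 + a\right)$ ($G{\left(a \right)} = -3 + \left(a + a\right) \left(a - 72\right) = -3 + 2 a \left(-72 + a\right)$)
$\frac{G{\left(303 \right)}}{T{\left(p{\left(s{\left(-1 \right)},2 \right)} \right)}} = \frac{-3 - 43632 + 2 \cdot 303^{2}}{\left(-1\right)^{2}} = \frac{-3 - 43632 + 2 \cdot 91809}{1} = \left(-3 - 43632 + 183618\right) 1 = 139983 \cdot 1 = 139983$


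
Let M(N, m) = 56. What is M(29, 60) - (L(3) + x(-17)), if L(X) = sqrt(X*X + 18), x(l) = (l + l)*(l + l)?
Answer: -1100 - 3*sqrt(3) ≈ -1105.2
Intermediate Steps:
x(l) = 4*l**2 (x(l) = (2*l)*(2*l) = 4*l**2)
L(X) = sqrt(18 + X**2) (L(X) = sqrt(X**2 + 18) = sqrt(18 + X**2))
M(29, 60) - (L(3) + x(-17)) = 56 - (sqrt(18 + 3**2) + 4*(-17)**2) = 56 - (sqrt(18 + 9) + 4*289) = 56 - (sqrt(27) + 1156) = 56 - (3*sqrt(3) + 1156) = 56 - (1156 + 3*sqrt(3)) = 56 + (-1156 - 3*sqrt(3)) = -1100 - 3*sqrt(3)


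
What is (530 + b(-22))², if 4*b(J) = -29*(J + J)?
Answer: 720801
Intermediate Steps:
b(J) = -29*J/2 (b(J) = (-29*(J + J))/4 = (-58*J)/4 = -29*J/2)
(530 + b(-22))² = (530 - 29/2*(-22))² = (530 + 319)² = 849² = 720801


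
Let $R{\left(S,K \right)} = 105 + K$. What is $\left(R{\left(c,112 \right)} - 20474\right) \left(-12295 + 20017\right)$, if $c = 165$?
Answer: $-156424554$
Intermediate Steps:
$\left(R{\left(c,112 \right)} - 20474\right) \left(-12295 + 20017\right) = \left(\left(105 + 112\right) - 20474\right) \left(-12295 + 20017\right) = \left(217 - 20474\right) 7722 = \left(-20257\right) 7722 = -156424554$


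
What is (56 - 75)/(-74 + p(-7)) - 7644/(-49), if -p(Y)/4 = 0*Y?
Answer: 11563/74 ≈ 156.26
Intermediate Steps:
p(Y) = 0 (p(Y) = -0*Y = -4*0 = 0)
(56 - 75)/(-74 + p(-7)) - 7644/(-49) = (56 - 75)/(-74 + 0) - 7644/(-49) = -19/(-74) - 7644*(-1)/49 = -19*(-1/74) - 156*(-1) = 19/74 + 156 = 11563/74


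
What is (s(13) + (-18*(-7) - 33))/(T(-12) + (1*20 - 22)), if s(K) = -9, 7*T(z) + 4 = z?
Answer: -98/5 ≈ -19.600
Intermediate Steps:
T(z) = -4/7 + z/7
(s(13) + (-18*(-7) - 33))/(T(-12) + (1*20 - 22)) = (-9 + (-18*(-7) - 33))/((-4/7 + (⅐)*(-12)) + (1*20 - 22)) = (-9 + (126 - 33))/((-4/7 - 12/7) + (20 - 22)) = (-9 + 93)/(-16/7 - 2) = 84/(-30/7) = 84*(-7/30) = -98/5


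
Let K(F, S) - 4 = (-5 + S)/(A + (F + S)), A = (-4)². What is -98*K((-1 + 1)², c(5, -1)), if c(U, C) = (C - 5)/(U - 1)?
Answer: -10094/29 ≈ -348.07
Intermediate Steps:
A = 16
c(U, C) = (-5 + C)/(-1 + U)
K(F, S) = 4 + (-5 + S)/(16 + F + S) (K(F, S) = 4 + (-5 + S)/(16 + (F + S)) = 4 + (-5 + S)/(16 + F + S))
-98*K((-1 + 1)², c(5, -1)) = -98*(59 + 4*(-1 + 1)² + 5*((-5 - 1)/(-1 + 5)))/(16 + (-1 + 1)² + (-5 - 1)/(-1 + 5)) = -98*(59 + 4*0² + 5*(-6/4))/(16 + 0² - 6/4) = -98*(59 + 4*0 + 5*((¼)*(-6)))/(16 + 0 + (¼)*(-6)) = -98*(59 + 0 + 5*(-3/2))/(16 + 0 - 3/2) = -98*(59 + 0 - 15/2)/29/2 = -196*103/(29*2) = -98*103/29 = -10094/29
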